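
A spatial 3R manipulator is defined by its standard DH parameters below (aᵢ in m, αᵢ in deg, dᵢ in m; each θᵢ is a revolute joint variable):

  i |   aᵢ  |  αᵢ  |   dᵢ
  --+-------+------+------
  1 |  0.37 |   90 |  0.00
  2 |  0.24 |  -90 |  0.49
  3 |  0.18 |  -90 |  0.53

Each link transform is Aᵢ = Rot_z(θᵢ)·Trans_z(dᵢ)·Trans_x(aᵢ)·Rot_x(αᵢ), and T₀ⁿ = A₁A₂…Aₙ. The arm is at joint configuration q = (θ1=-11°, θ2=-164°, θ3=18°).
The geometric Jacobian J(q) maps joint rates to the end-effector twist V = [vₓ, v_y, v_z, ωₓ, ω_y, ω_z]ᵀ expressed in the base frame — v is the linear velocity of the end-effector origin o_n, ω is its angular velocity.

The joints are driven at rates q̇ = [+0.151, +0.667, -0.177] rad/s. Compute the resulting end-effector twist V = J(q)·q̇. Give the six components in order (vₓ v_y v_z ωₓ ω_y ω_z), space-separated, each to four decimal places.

0.4606 -0.1018 -0.1689 -0.1752 -0.6454 0.3211

o_n = [0.0357, -0.4495, -0.6228]
J₁: ẑ×o_n = [0.4495, 0.0357, -0.0000], ω = ẑ
J2: z=[-0.1908, -0.9816, 0.0000] o=[0.3632, -0.0706, 0.0000] → [0.6114, -0.1188, -0.2492, -0.1908, -0.9816, 0.0000]
J3: z=[0.2706, -0.0526, -0.9613] o=[0.0432, -0.5076, -0.0662] → [0.0852, 0.1578, 0.0153, 0.2706, -0.0526, -0.9613]
V = J·q̇ = [0.4606, -0.1018, -0.1689, -0.1752, -0.6454, 0.3211]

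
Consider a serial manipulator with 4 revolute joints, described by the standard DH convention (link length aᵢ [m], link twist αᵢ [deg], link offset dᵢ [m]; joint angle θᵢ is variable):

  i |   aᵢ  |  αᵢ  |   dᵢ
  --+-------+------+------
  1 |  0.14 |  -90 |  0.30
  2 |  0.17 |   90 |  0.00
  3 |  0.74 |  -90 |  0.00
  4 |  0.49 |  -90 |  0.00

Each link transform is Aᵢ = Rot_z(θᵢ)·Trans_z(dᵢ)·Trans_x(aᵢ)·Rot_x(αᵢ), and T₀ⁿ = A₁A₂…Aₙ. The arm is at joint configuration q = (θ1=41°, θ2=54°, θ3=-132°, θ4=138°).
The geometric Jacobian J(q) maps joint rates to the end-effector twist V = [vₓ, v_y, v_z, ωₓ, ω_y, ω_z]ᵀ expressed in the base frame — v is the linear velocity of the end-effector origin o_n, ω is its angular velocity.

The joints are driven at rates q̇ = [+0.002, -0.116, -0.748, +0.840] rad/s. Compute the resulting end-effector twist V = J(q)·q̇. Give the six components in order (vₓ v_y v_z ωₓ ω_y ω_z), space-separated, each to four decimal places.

o_n = [0.0526, -0.3244, 0.1732]
J₁: ẑ×o_n = [0.3244, 0.0526, -0.0000], ω = ẑ
J2: z=[-0.6561, 0.7547, 0.0000] o=[0.1057, 0.0918, 0.3000] → [-0.0957, -0.0832, 0.3132, -0.6561, 0.7547, 0.0000]
J3: z=[0.6106, 0.5308, 0.5878] o=[0.1811, 0.1574, 0.1625] → [0.2889, -0.0821, -0.2260, 0.6106, 0.5308, 0.5878]
J4: z=[0.7687, -0.2184, -0.6012] o=[0.3222, -0.4486, 0.5631] → [0.1598, 0.4618, 0.0365, 0.7687, -0.2184, -0.6012]
V = J·q̇ = [-0.0701, 0.4590, 0.1634, 0.2651, -0.6680, -0.9427]

-0.0701 0.4590 0.1634 0.2651 -0.6680 -0.9427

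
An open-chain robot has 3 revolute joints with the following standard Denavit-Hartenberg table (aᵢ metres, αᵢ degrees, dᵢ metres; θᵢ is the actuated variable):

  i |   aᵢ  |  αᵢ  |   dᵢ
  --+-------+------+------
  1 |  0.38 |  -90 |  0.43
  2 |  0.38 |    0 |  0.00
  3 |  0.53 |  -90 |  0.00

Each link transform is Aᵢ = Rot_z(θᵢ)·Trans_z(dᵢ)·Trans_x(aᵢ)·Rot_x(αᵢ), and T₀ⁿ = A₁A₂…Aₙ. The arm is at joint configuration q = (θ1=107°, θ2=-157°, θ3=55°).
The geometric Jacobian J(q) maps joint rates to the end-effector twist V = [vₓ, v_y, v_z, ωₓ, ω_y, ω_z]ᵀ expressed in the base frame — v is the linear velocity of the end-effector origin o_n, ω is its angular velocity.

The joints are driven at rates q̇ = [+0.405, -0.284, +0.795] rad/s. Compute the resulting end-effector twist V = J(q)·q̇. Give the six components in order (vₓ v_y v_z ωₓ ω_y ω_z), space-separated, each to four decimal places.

-0.0341 0.2225 -0.0430 -0.4887 -0.1494 0.4050

o_n = [0.0234, -0.0765, 1.0969]
J₁: ẑ×o_n = [0.0765, 0.0234, -0.0000], ω = ẑ
J2: z=[-0.9563, -0.2924, 0.0000] o=[-0.1111, 0.3634, 0.4300] → [-0.1950, 0.6378, 0.4600, -0.9563, -0.2924, 0.0000]
J3: z=[-0.9563, -0.2924, 0.0000] o=[-0.0088, 0.0289, 0.5785] → [-0.1516, 0.4958, 0.1102, -0.9563, -0.2924, 0.0000]
V = J·q̇ = [-0.0341, 0.2225, -0.0430, -0.4887, -0.1494, 0.4050]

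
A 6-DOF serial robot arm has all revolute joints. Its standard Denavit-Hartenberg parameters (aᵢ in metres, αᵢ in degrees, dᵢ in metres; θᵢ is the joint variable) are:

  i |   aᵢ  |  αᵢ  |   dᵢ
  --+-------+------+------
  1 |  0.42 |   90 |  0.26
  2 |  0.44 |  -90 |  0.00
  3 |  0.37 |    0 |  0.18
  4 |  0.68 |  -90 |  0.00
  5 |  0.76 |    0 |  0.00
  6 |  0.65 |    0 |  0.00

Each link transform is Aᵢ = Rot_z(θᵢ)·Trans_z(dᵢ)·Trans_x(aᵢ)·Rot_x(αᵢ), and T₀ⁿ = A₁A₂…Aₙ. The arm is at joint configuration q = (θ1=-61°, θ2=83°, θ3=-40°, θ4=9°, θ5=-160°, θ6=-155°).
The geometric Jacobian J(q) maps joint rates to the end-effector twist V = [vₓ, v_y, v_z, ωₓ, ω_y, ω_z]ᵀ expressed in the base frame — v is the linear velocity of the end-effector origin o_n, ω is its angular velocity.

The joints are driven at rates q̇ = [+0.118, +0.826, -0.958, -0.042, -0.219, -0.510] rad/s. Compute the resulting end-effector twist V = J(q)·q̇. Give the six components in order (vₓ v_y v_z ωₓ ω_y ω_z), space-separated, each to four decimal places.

-1.1264 0.5635 -0.0596 -0.8100 -1.5315 -0.3765

o_n = [-0.1223, -0.7219, 1.3376]
J₁: ẑ×o_n = [0.7219, -0.1223, 0.0000], ω = ẑ
J2: z=[-0.8746, -0.4848, 0.0000] o=[0.2036, -0.3673, 0.2600] → [-0.5224, 0.9425, 0.1521, -0.8746, -0.4848, 0.0000]
J3: z=[-0.4812, 0.8681, 0.1219] o=[0.2296, -0.4142, 0.6967] → [0.5939, 0.2655, 0.4535, -0.4812, 0.8681, 0.1219]
J4: z=[-0.4812, 0.8681, 0.1219] o=[-0.0483, -0.4035, 1.0000] → [0.3319, 0.1534, 0.2175, -0.4812, 0.8681, 0.1219]
J5: z=[0.7801, 0.3607, 0.5112] o=[-0.3201, -0.6354, 1.5785] → [-0.0426, 0.2891, -0.1389, 0.7801, 0.3607, 0.5112]
J6: z=[0.7801, 0.3607, 0.5112] o=[-0.1597, -0.1662, 1.0026] → [0.4049, -0.2422, -0.4470, 0.7801, 0.3607, 0.5112]
V = J·q̇ = [-1.1264, 0.5635, -0.0596, -0.8100, -1.5315, -0.3765]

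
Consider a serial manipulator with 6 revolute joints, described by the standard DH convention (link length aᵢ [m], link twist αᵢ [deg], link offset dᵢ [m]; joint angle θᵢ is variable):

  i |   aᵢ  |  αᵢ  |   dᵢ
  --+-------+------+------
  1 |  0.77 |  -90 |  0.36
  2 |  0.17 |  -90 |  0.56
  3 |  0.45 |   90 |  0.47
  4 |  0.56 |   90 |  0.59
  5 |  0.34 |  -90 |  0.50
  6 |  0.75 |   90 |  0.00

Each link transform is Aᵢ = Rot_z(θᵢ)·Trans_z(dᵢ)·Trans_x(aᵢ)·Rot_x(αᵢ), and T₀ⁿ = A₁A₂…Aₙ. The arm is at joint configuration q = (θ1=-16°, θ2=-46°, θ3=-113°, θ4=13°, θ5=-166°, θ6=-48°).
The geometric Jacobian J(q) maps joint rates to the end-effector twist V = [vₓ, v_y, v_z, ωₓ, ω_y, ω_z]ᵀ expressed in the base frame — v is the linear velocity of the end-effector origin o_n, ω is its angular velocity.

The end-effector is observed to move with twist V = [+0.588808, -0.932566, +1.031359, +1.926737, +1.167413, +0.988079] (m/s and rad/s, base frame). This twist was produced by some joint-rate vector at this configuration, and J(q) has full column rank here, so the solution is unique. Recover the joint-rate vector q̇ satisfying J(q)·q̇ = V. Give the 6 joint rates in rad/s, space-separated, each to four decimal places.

0.3870 0.7240 0.8670 -0.8460 0.2400 0.9210

o_n = [0.2985, 0.7590, 0.5328]
J₁: ẑ×o_n = [-0.7590, 0.2985, 0.0000], ω = ẑ
J2: z=[0.2756, 0.9613, 0.0000] o=[0.7402, -0.2122, 0.3600] → [0.1661, -0.0476, 0.6923, 0.2756, 0.9613, 0.0000]
J3: z=[0.6915, -0.1983, -0.6947] o=[1.0080, 0.2935, 0.4823] → [0.3133, 0.4580, 0.1812, 0.6915, -0.1983, -0.6947]
J4: z=[-0.7224, -0.1993, -0.6622] o=[1.3298, 0.6322, 0.0293] → [-0.0164, 1.0466, -0.2972, -0.7224, -0.1993, -0.6622]
J5: z=[-0.6754, 0.4091, 0.6136] o=[0.9868, 1.0132, -0.6022] → [0.6203, 0.3442, 0.4533, -0.6754, 0.4091, 0.6136]
J6: z=[0.7368, 0.4088, 0.5384] o=[0.6595, 0.9404, -0.0990] → [0.3560, -0.6600, 0.0140, 0.7368, 0.4088, 0.5384]
q̇ = J⁺·V = [0.3870, 0.7240, 0.8670, -0.8460, 0.2400, 0.9210]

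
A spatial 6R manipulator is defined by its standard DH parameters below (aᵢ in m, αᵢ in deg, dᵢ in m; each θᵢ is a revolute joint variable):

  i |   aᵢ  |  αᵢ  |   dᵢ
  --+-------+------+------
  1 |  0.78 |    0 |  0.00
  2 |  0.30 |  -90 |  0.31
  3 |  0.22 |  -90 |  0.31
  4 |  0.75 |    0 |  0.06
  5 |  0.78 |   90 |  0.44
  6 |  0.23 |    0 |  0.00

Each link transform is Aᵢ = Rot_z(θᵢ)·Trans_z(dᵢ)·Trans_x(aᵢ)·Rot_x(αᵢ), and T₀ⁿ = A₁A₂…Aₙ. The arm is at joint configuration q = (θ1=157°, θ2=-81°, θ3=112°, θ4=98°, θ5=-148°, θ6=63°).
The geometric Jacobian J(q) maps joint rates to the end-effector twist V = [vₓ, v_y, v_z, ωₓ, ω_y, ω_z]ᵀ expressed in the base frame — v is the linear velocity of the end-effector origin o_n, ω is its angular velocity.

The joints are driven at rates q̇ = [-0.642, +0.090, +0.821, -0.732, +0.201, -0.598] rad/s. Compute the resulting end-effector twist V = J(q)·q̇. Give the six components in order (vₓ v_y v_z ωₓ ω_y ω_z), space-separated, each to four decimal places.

o_n = [-1.1031, -0.2278, -0.0602]
J₁: ẑ×o_n = [0.2278, -1.1031, 0.0000], ω = ẑ
J2: z=[0.0000, 0.0000, 1.0000] o=[-0.7180, 0.3048, 0.0000] → [0.5325, -0.3851, 0.0000, 0.0000, 0.0000, 1.0000]
J3: z=[-0.9703, 0.2419, 0.0000] o=[-0.6454, 0.5959, 0.3100] → [-0.0896, -0.3592, 0.9099, -0.9703, 0.2419, 0.0000]
J4: z=[-0.2243, -0.8996, 0.3746] o=[-0.9661, 0.5909, 0.1060] → [0.4562, -0.0886, 0.0605, -0.2243, -0.8996, 0.3746]
J5: z=[-0.2243, -0.8996, 0.3746] o=[-0.2495, 0.3952, 0.2253] → [0.4902, -0.3838, -0.6282, -0.2243, -0.8996, 0.3746]
J6: z=[-0.5543, 0.4339, 0.7103] o=[-0.9734, -0.0384, -0.0748] → [0.1408, -0.0840, 0.1613, -0.5543, 0.4339, 0.7103]
V = J·q̇ = [-0.4915, 0.4165, 0.4801, -0.3461, 0.4168, -1.1757]

-0.4915 0.4165 0.4801 -0.3461 0.4168 -1.1757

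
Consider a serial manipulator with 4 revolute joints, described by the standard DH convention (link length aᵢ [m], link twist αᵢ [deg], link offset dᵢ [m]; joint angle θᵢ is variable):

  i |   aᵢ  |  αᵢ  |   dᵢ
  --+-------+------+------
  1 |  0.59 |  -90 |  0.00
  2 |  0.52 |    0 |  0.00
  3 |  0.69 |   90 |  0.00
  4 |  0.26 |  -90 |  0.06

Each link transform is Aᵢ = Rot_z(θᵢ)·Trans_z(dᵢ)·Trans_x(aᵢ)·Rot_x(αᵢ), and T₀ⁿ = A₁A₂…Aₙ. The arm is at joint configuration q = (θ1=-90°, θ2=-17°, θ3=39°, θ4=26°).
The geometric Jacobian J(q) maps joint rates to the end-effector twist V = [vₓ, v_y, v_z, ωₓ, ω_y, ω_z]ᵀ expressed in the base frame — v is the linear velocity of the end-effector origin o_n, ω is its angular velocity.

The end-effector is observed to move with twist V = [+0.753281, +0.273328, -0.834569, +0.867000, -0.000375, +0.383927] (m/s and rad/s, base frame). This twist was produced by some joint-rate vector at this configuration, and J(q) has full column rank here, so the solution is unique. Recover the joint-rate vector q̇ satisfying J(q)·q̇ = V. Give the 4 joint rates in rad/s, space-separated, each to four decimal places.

o_n = [0.1140, -1.9662, -0.1384]
J₁: ẑ×o_n = [1.9662, 0.1140, -0.0000], ω = ẑ
J2: z=[1.0000, 0.0000, 0.0000] o=[0.0000, -0.5900, 0.0000] → [0.0000, 0.1384, -1.3762, 1.0000, 0.0000, 0.0000]
J3: z=[1.0000, 0.0000, 0.0000] o=[0.0000, -1.0873, 0.1520] → [0.0000, 0.2904, -0.8789, 1.0000, 0.0000, 0.0000]
J4: z=[0.0000, -0.3746, 0.9272] o=[0.0000, -1.7270, -0.1064] → [0.2337, 0.1057, 0.0427, 0.0000, -0.3746, 0.9272]
q̇ = J⁺·V = [0.3830, 0.1460, 0.7210, 0.0010]

0.3830 0.1460 0.7210 0.0010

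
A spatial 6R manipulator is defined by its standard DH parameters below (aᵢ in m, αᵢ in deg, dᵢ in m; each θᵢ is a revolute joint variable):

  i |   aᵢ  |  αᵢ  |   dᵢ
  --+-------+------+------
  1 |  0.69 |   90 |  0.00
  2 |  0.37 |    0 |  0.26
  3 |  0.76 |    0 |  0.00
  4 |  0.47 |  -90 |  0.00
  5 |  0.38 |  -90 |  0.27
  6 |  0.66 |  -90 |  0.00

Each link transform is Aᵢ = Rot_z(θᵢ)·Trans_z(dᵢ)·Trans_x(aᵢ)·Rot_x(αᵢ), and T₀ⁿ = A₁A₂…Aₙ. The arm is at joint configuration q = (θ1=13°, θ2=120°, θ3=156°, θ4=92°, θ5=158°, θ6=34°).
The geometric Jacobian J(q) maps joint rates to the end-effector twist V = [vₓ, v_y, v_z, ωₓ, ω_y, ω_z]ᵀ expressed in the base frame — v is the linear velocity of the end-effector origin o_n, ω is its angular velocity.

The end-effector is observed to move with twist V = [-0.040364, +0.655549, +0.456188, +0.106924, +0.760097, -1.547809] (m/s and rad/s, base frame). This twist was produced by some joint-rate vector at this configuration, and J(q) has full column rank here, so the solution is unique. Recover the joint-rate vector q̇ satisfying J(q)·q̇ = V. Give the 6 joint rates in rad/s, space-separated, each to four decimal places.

-0.7150 -0.5840 0.3000 -0.0450 -0.8630 -0.4180

o_n = [0.1873, 0.1329, -0.5877]
J₁: ẑ×o_n = [-0.1329, 0.1873, 0.0000], ω = ẑ
J2: z=[0.2250, -0.9744, 0.0000] o=[0.6723, 0.1552, 0.0000] → [0.5727, 0.1322, -0.4776, 0.2250, -0.9744, 0.0000]
J3: z=[0.2250, -0.9744, 0.0000] o=[0.5505, -0.1397, 0.3204] → [0.8849, 0.2043, -0.2926, 0.2250, -0.9744, 0.0000]
J4: z=[0.2250, -0.9744, 0.0000] o=[0.6279, -0.1219, -0.4354] → [0.1484, 0.0343, -0.3721, 0.2250, -0.9744, 0.0000]
J5: z=[-0.1356, -0.0313, 0.9903] o=[1.0814, -0.0172, -0.3700] → [-0.1417, -0.9150, -0.0483, -0.1356, -0.0313, 0.9903]
J6: z=[-0.1529, -0.9869, -0.0521] o=[0.6729, 0.0346, -0.1517] → [0.4355, -0.0414, -0.4942, -0.1529, -0.9869, -0.0521]
q̇ = J⁺·V = [-0.7150, -0.5840, 0.3000, -0.0450, -0.8630, -0.4180]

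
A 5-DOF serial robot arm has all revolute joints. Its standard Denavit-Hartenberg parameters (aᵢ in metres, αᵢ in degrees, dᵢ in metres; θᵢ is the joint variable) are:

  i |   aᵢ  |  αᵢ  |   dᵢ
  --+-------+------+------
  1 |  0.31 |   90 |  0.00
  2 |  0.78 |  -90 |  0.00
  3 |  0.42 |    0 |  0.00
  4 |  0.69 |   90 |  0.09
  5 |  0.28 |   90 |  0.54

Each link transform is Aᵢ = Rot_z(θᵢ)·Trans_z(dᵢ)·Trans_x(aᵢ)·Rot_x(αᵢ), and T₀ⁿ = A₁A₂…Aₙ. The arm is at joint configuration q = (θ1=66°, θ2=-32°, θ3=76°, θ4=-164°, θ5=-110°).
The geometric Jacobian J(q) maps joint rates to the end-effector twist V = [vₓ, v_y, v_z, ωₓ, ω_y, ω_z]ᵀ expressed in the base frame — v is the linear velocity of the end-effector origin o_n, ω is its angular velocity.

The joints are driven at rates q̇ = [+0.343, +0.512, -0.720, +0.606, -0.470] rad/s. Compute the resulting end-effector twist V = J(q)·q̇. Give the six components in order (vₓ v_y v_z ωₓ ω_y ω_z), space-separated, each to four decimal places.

o_n = [0.4013, 0.3969, -0.3390]
J₁: ẑ×o_n = [-0.3969, 0.4013, 0.0000], ω = ẑ
J2: z=[0.9135, -0.4067, 0.0000] o=[0.1261, 0.2832, 0.0000] → [0.1379, 0.3097, 0.2158, 0.9135, -0.4067, 0.0000]
J3: z=[0.2155, 0.4841, 0.8480] o=[0.3951, 0.8875, -0.4133] → [0.4520, -0.0108, -0.1087, 0.2155, 0.4841, 0.8480]
J4: z=[0.2155, 0.4841, 0.8480] o=[0.0579, 1.1320, -0.4672] → [0.6854, 0.2636, -0.3247, 0.2155, 0.4841, 0.8480]
J5: z=[-0.3128, -0.7885, 0.5296] o=[0.7156, 0.9137, -0.4036] → [0.2227, -0.1462, -0.0861, -0.3128, -0.7885, 0.5296]
V = J·q̇ = [-0.0803, 0.5324, 0.0325, 0.5902, 0.1071, -0.0026]

-0.0803 0.5324 0.0325 0.5902 0.1071 -0.0026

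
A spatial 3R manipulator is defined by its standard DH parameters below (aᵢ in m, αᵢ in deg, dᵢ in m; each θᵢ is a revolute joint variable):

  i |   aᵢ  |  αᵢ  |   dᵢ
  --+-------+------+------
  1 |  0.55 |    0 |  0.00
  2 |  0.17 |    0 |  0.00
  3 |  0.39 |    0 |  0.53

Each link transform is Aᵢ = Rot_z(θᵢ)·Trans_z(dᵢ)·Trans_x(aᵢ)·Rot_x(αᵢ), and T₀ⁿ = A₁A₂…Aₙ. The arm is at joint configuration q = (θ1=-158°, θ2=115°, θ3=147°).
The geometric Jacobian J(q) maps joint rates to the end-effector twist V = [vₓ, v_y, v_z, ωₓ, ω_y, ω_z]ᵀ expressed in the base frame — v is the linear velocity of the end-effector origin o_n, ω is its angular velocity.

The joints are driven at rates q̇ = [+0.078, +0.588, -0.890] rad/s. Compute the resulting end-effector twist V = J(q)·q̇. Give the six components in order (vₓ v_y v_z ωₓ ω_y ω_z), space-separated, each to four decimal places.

0.1781 0.0642 0.0000 0.0000 0.0000 -0.2240

o_n = [-0.4800, 0.0564, 0.5300]
J₁: ẑ×o_n = [-0.0564, -0.4800, 0.0000], ω = ẑ
J2: z=[0.0000, 0.0000, 1.0000] o=[-0.5100, -0.2060, 0.0000] → [-0.2625, 0.0300, 0.0000, 0.0000, 0.0000, 1.0000]
J3: z=[0.0000, 0.0000, 1.0000] o=[-0.3856, -0.3220, 0.0000] → [-0.3784, -0.0943, 0.0000, 0.0000, 0.0000, 1.0000]
V = J·q̇ = [0.1781, 0.0642, 0.0000, 0.0000, 0.0000, -0.2240]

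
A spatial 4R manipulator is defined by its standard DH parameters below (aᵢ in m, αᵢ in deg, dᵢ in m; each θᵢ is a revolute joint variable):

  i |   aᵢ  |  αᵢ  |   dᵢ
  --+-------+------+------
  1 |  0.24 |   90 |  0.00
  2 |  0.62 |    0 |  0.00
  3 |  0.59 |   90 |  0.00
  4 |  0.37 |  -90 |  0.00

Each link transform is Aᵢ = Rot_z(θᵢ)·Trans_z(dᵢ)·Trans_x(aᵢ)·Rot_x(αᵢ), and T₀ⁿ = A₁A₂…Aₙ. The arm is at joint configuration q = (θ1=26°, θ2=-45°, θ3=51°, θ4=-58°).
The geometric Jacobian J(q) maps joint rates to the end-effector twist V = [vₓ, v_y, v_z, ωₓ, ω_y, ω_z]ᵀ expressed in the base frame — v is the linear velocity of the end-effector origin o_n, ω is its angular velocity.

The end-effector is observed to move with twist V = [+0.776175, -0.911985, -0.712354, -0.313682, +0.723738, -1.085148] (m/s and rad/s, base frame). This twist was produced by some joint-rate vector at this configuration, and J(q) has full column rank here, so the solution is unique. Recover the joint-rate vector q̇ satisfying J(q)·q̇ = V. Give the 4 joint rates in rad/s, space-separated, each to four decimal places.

o_n = [1.1748, 0.9221, -0.3562]
J₁: ẑ×o_n = [-0.9221, 1.1748, 0.0000], ω = ẑ
J2: z=[0.4384, -0.8988, 0.0000] o=[0.2157, 0.1052, 0.0000] → [0.3202, 0.1562, 1.2202, 0.4384, -0.8988, 0.0000]
J3: z=[0.4384, -0.8988, 0.0000] o=[0.6097, 0.2974, -0.4384] → [-0.0739, -0.0360, 0.7818, 0.4384, -0.8988, 0.0000]
J4: z=[0.0939, 0.0458, -0.9945] o=[1.1371, 0.5546, -0.3767] → [0.3664, -0.0394, 0.0328, 0.0939, 0.0458, -0.9945]
q̇ = J⁺·V = [-0.7490, -0.2450, -0.5430, 0.3380]

-0.7490 -0.2450 -0.5430 0.3380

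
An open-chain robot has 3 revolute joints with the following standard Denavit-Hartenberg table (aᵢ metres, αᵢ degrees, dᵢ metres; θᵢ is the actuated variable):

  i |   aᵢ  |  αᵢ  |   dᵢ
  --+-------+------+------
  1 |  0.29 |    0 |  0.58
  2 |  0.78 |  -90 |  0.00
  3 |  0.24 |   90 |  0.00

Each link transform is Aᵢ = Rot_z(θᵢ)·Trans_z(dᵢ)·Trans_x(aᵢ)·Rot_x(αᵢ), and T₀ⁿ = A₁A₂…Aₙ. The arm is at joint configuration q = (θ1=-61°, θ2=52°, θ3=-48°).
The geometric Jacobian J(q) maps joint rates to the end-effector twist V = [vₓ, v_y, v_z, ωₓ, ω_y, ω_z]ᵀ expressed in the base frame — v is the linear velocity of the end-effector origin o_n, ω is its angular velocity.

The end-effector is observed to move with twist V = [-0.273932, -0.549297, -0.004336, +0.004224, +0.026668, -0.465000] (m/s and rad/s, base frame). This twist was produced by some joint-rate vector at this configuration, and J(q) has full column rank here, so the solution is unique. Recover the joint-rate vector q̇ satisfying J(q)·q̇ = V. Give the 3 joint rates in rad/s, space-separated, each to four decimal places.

o_n = [1.0696, -0.4008, 0.7584]
J₁: ẑ×o_n = [0.4008, 1.0696, -0.0000], ω = ẑ
J2: z=[0.0000, 0.0000, 1.0000] o=[0.1406, -0.2536, 0.5800] → [0.1471, 0.9290, -0.0000, 0.0000, 0.0000, 1.0000]
J3: z=[0.1564, 0.9877, 0.0000] o=[0.9110, -0.3757, 0.5800] → [0.1762, -0.0279, -0.1606, 0.1564, 0.9877, 0.0000]
q̇ = J⁺·V = [-0.8290, 0.3640, 0.0270]

-0.8290 0.3640 0.0270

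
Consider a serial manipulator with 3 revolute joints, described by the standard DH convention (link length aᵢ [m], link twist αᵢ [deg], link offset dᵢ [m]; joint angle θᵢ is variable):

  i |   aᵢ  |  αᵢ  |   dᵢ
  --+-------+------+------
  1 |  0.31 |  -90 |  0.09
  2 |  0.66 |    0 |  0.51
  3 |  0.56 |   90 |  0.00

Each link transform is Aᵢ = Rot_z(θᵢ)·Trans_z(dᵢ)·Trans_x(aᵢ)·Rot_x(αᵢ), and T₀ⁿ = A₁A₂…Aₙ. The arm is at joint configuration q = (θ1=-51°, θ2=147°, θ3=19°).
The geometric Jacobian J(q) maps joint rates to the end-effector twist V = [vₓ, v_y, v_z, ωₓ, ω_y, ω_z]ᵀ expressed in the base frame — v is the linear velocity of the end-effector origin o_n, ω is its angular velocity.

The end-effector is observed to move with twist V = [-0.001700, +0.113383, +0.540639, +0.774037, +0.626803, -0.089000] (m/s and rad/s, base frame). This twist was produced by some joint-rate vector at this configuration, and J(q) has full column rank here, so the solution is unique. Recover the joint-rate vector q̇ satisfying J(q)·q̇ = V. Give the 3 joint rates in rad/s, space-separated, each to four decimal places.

-0.0890 -0.0010 0.9970

o_n = [-0.0989, 0.9325, -0.4049]
J₁: ẑ×o_n = [-0.9325, -0.0989, 0.0000], ω = ẑ
J2: z=[0.7771, 0.6293, 0.0000] o=[0.1951, -0.2409, 0.0900] → [-0.3115, 0.3846, 1.0969, 0.7771, 0.6293, 0.0000]
J3: z=[0.7771, 0.6293, 0.0000] o=[0.2431, 0.5102, -0.2695] → [-0.0853, 0.1053, 0.5434, 0.7771, 0.6293, 0.0000]
q̇ = J⁺·V = [-0.0890, -0.0010, 0.9970]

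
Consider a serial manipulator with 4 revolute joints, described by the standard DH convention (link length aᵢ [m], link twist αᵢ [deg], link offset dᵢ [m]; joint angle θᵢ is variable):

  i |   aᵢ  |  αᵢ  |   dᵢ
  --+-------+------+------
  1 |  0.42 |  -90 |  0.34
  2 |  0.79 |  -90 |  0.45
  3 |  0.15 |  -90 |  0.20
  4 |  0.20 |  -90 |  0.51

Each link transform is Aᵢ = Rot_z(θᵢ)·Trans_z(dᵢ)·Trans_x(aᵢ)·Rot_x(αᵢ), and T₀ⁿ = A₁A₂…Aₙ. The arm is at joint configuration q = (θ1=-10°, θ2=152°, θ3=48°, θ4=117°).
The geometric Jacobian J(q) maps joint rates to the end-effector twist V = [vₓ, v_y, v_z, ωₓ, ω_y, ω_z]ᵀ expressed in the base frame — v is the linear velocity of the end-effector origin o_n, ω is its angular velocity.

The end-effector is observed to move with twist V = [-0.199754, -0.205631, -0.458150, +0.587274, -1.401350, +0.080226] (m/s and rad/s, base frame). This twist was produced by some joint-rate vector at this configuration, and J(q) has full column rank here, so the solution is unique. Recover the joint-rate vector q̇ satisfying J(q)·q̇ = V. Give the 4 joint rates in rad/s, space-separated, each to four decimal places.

0.7170 -0.8940 -0.9480 0.5740

o_n = [0.0230, 0.0617, 0.1477]
J₁: ẑ×o_n = [-0.0617, 0.0230, 0.0000], ω = ẑ
J2: z=[0.1736, 0.9848, 0.0000] o=[0.4136, -0.0729, 0.3400] → [-0.1894, 0.0334, 0.4081, 0.1736, 0.9848, 0.0000]
J3: z=[-0.4623, 0.0815, 0.8829] o=[-0.1952, 0.4914, -0.0309] → [0.3939, 0.2752, 0.1809, -0.4623, 0.0815, 0.8829]
J4: z=[0.5300, -0.7729, 0.3489] o=[-0.3943, 0.4133, 0.0986] → [0.0847, 0.1195, 0.1361, 0.5300, -0.7729, 0.3489]
q̇ = J⁺·V = [0.7170, -0.8940, -0.9480, 0.5740]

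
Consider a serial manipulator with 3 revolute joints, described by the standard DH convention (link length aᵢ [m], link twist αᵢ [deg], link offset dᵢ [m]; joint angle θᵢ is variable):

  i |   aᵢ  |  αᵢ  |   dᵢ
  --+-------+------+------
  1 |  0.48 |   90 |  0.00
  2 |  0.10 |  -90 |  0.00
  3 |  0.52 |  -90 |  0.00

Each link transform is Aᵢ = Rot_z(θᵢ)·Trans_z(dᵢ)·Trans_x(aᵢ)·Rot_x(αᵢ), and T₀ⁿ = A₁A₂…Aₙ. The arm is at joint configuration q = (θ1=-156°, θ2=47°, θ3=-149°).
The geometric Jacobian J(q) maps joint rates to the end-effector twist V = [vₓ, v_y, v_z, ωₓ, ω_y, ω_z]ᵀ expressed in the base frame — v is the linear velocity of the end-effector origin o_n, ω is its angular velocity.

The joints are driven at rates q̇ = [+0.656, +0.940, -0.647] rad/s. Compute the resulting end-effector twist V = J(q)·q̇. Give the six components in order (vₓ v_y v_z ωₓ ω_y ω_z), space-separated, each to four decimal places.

-0.0872 -0.5299 -0.3484 -0.8146 0.6663 0.2147

o_n = [-0.3320, 0.1453, -0.2528]
J₁: ẑ×o_n = [-0.1453, -0.3320, 0.0000], ω = ẑ
J2: z=[-0.4067, 0.9135, 0.0000] o=[-0.4385, -0.1952, 0.0000] → [-0.2310, -0.1028, -0.2358, -0.4067, 0.9135, 0.0000]
J3: z=[0.6681, 0.2975, 0.6820] o=[-0.5008, -0.2230, 0.0731] → [-0.3482, 0.3329, 0.1959, 0.6681, 0.2975, 0.6820]
V = J·q̇ = [-0.0872, -0.5299, -0.3484, -0.8146, 0.6663, 0.2147]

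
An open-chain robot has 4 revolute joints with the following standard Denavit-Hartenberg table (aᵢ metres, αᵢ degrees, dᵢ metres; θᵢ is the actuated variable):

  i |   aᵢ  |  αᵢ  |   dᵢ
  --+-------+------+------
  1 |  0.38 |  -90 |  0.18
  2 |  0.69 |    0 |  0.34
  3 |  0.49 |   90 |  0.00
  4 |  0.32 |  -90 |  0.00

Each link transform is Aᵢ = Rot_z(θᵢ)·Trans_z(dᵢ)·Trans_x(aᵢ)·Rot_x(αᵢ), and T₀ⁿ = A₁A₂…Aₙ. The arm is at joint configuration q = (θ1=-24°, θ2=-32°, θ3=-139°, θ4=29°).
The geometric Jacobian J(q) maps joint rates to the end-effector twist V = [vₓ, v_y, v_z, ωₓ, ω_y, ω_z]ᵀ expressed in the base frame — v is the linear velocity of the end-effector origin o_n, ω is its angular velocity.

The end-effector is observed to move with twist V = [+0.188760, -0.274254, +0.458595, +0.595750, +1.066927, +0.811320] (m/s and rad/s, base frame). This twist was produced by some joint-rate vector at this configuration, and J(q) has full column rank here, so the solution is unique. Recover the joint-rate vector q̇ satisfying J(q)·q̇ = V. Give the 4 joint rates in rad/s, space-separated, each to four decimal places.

o_n = [0.3884, 0.3691, 0.6661]
J₁: ẑ×o_n = [-0.3691, 0.3884, 0.0000], ω = ẑ
J2: z=[0.4067, 0.9135, 0.0000] o=[0.3471, -0.1546, 0.1800] → [0.4441, -0.1977, 0.1752, 0.4067, 0.9135, 0.0000]
J3: z=[0.4067, 0.9135, 0.0000] o=[1.0200, -0.0820, 0.5456] → [0.1100, -0.0490, 0.7604, 0.4067, 0.9135, 0.0000]
J4: z=[-0.1429, 0.0636, -0.9877] o=[0.5779, 0.1149, 0.6223] → [0.2538, 0.1934, -0.0243, -0.1429, 0.0636, -0.9877]
q̇ = J⁺·V = [0.1150, 0.8270, 0.3900, -0.7050]

0.1150 0.8270 0.3900 -0.7050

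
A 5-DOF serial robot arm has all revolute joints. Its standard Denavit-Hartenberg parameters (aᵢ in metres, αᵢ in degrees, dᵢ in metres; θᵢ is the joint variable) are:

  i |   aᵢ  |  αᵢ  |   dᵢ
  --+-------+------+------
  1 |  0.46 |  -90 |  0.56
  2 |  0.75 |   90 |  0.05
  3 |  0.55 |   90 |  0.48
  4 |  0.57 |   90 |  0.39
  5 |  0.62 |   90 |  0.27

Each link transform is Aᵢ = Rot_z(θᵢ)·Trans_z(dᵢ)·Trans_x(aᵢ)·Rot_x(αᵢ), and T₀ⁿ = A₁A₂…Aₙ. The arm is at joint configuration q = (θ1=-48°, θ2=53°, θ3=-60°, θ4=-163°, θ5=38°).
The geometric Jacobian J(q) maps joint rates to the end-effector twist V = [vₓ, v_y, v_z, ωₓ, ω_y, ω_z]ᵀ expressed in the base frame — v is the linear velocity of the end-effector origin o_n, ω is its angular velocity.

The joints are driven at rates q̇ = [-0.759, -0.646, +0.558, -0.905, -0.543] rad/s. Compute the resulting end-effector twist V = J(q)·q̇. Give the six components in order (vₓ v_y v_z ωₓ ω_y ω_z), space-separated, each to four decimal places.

o_n = [0.5596, -0.4229, 0.9689]
J₁: ẑ×o_n = [0.4229, 0.5596, -0.0000], ω = ẑ
J2: z=[0.7431, 0.6691, 0.0000] o=[0.3078, -0.3418, 0.5600] → [0.2736, -0.3039, -0.2287, 0.7431, 0.6691, 0.0000]
J3: z=[0.5344, -0.5935, 0.6018] o=[0.6470, -0.6438, -0.0390] → [-0.7312, -0.5912, 0.0662, 0.5344, -0.5935, 0.6018]
J4: z=[-0.7203, 0.0528, 0.6916] o=[0.6603, -1.3704, 0.0303] → [-0.6058, 0.6065, -0.6772, -0.7203, 0.0528, 0.6916]
J5: z=[0.6403, -0.3328, 0.6923] o=[0.5313, -0.8132, 0.4174] → [-0.4537, -0.3336, 0.2593, 0.6403, -0.3328, 0.6923]
V = J·q̇ = [-0.1110, -0.9260, 0.6567, 0.1223, -0.6305, -1.4250]

-0.1110 -0.9260 0.6567 0.1223 -0.6305 -1.4250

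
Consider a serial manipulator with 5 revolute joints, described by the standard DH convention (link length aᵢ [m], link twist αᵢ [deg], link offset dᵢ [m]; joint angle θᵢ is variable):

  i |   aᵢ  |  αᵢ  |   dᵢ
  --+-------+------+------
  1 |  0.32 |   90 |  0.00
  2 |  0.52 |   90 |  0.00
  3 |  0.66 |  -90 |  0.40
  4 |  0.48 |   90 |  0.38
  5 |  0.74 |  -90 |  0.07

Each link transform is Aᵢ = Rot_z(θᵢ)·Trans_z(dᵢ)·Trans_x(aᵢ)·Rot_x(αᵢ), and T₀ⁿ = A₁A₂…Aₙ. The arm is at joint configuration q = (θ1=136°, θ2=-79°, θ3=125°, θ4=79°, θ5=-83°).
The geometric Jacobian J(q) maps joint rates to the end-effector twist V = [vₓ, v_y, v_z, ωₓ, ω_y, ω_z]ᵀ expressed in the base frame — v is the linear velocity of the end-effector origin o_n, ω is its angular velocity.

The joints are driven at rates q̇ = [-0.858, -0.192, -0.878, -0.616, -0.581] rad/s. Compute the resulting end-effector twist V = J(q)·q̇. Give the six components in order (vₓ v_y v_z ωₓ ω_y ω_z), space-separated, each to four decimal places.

1.4656 -0.2230 -0.8055 -1.0249 0.5645 -1.4858

o_n = [0.2390, 1.0056, -0.2960]
J₁: ẑ×o_n = [-1.0056, 0.2390, 0.0000], ω = ẑ
J2: z=[0.6947, 0.7193, 0.0000] o=[-0.2302, 0.2223, 0.0000] → [-0.2129, 0.2056, 0.2066, 0.6947, 0.7193, 0.0000]
J3: z=[0.7061, -0.6819, -0.1908] o=[-0.3016, 0.2912, -0.5104] → [-0.0099, -0.2546, 0.8730, 0.7061, -0.6819, -0.1908]
J4: z=[-0.2860, -0.5212, 0.8041] o=[0.4084, 0.3572, -0.2152] → [-0.4792, -0.1594, -0.2737, -0.2860, -0.5212, 0.8041]
J5: z=[0.7706, 0.3737, 0.5163] o=[0.0263, 0.5274, 0.2319] → [-0.4441, 0.5166, 0.2890, 0.7706, 0.3737, 0.5163]
V = J·q̇ = [1.4656, -0.2230, -0.8055, -1.0249, 0.5645, -1.4858]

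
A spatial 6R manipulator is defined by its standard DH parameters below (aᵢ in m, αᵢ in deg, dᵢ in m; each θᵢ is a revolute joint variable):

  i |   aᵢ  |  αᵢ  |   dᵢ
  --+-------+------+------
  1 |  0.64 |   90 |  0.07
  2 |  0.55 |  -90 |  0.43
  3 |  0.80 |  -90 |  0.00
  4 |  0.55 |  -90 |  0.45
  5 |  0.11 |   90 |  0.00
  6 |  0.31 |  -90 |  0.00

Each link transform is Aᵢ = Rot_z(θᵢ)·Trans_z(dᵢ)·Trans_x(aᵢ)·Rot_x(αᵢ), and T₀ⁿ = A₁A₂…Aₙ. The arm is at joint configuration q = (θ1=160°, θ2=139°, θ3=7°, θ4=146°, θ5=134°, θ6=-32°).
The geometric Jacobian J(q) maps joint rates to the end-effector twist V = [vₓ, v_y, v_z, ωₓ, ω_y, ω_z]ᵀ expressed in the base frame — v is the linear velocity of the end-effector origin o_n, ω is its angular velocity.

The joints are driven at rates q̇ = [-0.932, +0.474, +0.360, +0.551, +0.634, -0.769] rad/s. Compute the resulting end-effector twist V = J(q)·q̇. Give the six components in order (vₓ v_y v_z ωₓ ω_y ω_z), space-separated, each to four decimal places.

o_n = [0.1049, 0.1430, 1.0656]
J₁: ẑ×o_n = [-0.1430, 0.1049, 0.0000], ω = ẑ
J2: z=[0.3420, 0.9397, 0.0000] o=[-0.6014, 0.2189, 0.0700] → [0.9355, -0.3405, -0.6897, 0.3420, 0.9397, 0.0000]
J3: z=[0.6165, -0.2244, -0.7547] o=[-0.0643, 0.4810, 0.4308] → [-0.3975, -0.5190, -0.1704, 0.6165, -0.2244, -0.7547]
J4: z=[-0.4259, -0.9012, -0.0800] o=[0.4655, 0.1844, 0.9518] → [-0.1059, 0.0773, -0.3074, -0.4259, -0.9012, -0.0800]
J5: z=[0.1408, 0.0213, -0.9898] o=[-0.2177, 0.0169, 0.8510] → [0.1294, -0.3495, 0.0109, 0.1408, 0.0213, -0.9898]
J6: z=[-0.3471, 0.9374, -0.0292] o=[-0.1157, 0.0551, 0.8663] → [0.1893, 0.0627, -0.2373, -0.3471, 0.9374, -0.0292]
V = J·q̇ = [0.3118, -0.6733, -0.3682, 0.5055, -0.8393, -1.8528]

0.3118 -0.6733 -0.3682 0.5055 -0.8393 -1.8528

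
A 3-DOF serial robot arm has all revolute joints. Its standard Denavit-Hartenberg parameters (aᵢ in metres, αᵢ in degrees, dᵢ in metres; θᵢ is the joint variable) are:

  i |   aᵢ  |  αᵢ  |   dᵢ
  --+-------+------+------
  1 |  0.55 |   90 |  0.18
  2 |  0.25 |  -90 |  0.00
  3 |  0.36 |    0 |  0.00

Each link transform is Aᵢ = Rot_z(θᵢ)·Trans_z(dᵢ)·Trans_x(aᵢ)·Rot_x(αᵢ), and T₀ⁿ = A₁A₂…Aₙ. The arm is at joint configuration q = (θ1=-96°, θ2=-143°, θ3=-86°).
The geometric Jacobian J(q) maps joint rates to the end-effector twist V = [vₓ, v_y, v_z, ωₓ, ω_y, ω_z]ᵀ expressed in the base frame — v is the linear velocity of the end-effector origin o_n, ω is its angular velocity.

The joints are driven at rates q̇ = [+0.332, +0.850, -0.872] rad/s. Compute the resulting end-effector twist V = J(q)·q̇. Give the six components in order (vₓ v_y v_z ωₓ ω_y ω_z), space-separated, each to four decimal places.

0.0340 -0.5164 0.0017 -0.7905 0.6108 1.0284

o_n = [-0.3917, -0.2909, 0.0144]
J₁: ẑ×o_n = [0.2909, -0.3917, 0.0000], ω = ẑ
J2: z=[-0.9945, 0.1045, 0.0000] o=[-0.0575, -0.5470, 0.1800] → [-0.0173, -0.1647, -0.2197, -0.9945, 0.1045, 0.0000]
J3: z=[-0.0629, -0.5985, -0.7986] o=[-0.0366, -0.3484, 0.0295] → [0.0550, 0.2826, -0.2161, -0.0629, -0.5985, -0.7986]
V = J·q̇ = [0.0340, -0.5164, 0.0017, -0.7905, 0.6108, 1.0284]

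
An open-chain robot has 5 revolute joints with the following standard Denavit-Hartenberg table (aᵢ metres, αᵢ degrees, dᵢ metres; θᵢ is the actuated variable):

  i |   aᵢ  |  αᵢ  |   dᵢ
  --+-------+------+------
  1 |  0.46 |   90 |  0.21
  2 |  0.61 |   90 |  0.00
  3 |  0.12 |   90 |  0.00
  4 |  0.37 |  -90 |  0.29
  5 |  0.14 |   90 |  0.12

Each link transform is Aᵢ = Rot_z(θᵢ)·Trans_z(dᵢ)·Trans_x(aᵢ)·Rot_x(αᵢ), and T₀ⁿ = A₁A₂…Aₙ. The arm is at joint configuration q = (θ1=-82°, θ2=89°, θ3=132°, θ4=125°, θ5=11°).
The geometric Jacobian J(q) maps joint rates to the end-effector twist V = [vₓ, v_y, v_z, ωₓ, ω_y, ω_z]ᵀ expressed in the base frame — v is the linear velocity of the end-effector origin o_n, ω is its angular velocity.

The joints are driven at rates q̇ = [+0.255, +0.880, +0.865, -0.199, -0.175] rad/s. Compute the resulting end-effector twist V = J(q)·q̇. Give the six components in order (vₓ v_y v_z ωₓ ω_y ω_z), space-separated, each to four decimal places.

-0.2882 0.7543 0.3131 -0.7113 -1.0704 -0.0056

o_n = [0.1384, -0.8126, 1.1897]
J₁: ẑ×o_n = [0.8126, 0.1384, -0.0000], ω = ẑ
J2: z=[-0.9903, -0.1392, 0.0000] o=[0.0640, -0.4555, 0.2100] → [-0.1363, 0.9702, 0.3640, -0.9903, -0.1392, 0.0000]
J3: z=[0.1392, -0.9901, -0.0175] o=[0.0655, -0.4661, 0.8199] → [-0.3722, -0.0527, 0.0240, 0.1392, -0.9901, -0.0175]
J4: z=[-0.6608, -0.1060, 0.7430] o=[-0.0230, -0.4771, 0.7396] → [0.2016, 0.4174, 0.2388, -0.6608, -0.1060, 0.7430]
J5: z=[0.5243, 0.6432, 0.5580] o=[-0.0159, -0.7884, 1.0918] → [0.0765, 0.0348, -0.1120, 0.5243, 0.6432, 0.5580]
V = J·q̇ = [-0.2882, 0.7543, 0.3131, -0.7113, -1.0704, -0.0056]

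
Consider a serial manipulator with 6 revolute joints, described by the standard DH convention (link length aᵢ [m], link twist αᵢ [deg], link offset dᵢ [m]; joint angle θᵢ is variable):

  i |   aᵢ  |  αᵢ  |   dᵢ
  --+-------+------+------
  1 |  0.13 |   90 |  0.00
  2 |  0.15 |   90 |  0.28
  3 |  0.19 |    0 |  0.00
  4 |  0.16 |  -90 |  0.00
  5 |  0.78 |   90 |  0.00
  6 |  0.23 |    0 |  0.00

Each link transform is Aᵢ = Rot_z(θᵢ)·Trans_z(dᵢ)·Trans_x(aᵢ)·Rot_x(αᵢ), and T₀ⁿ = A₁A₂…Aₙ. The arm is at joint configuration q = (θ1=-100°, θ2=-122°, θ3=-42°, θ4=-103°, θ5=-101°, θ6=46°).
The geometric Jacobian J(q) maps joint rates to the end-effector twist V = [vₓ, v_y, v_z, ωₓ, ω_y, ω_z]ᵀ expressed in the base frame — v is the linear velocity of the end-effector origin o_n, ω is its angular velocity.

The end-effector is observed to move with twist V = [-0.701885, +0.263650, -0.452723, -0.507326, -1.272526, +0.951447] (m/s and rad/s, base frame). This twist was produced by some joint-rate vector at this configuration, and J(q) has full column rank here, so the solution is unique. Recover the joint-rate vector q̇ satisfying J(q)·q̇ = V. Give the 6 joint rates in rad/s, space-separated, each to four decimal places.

o_n = [0.1223, 0.8571, 0.1480]
J₁: ẑ×o_n = [-0.8571, 0.1223, 0.0000], ω = ẑ
J2: z=[-0.9848, 0.1736, 0.0000] o=[-0.0226, -0.1280, 0.0000] → [0.0257, 0.1458, -0.9953, -0.9848, 0.1736, 0.0000]
J3: z=[0.1473, 0.8352, 0.5299] o=[-0.2845, -0.0011, -0.1272] → [-0.2249, 0.1750, -0.2134, 0.1473, 0.8352, 0.5299]
J4: z=[0.1473, 0.8352, 0.5299] o=[-0.1463, 0.0505, -0.2469] → [-0.0976, 0.0842, -0.1055, 0.1473, 0.8352, 0.5299]
J5: z=[0.8595, 0.1571, -0.4864] o=[-0.0680, -0.0338, -0.1358] → [0.4780, -0.3365, 0.7359, 0.8595, 0.1571, -0.4864]
J6: z=[-0.5086, 0.3580, -0.7830] o=[-0.0281, 0.6841, 0.1666] → [0.1289, -0.1272, -0.1418, -0.5086, 0.3580, -0.7830]
q̇ = J⁺·V = [0.6600, 0.4440, -0.4170, -0.7370, -0.4140, -0.8960]

0.6600 0.4440 -0.4170 -0.7370 -0.4140 -0.8960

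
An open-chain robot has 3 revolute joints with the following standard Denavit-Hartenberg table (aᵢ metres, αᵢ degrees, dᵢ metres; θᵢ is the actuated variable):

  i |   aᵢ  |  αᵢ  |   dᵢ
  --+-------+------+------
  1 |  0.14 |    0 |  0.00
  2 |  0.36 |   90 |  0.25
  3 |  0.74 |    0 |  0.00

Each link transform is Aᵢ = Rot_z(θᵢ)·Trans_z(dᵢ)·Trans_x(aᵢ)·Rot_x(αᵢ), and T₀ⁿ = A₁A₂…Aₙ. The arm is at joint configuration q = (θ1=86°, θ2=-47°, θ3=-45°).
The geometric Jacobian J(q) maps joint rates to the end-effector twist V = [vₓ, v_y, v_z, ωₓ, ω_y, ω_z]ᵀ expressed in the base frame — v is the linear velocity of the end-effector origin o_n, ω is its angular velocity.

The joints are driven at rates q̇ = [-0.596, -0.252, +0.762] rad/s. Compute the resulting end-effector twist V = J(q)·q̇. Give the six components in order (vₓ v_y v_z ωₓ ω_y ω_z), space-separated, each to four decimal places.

0.8645 -0.3370 0.3987 0.4795 -0.5922 -0.8480

o_n = [0.6962, 0.6955, -0.2733]
J₁: ẑ×o_n = [-0.6955, 0.6962, 0.0000], ω = ẑ
J2: z=[0.0000, 0.0000, 1.0000] o=[0.0098, 0.1397, 0.0000] → [-0.5559, 0.6864, 0.0000, 0.0000, 0.0000, 1.0000]
J3: z=[0.6293, -0.7771, 0.0000] o=[0.2895, 0.3662, 0.2500] → [0.4066, 0.3293, 0.5233, 0.6293, -0.7771, 0.0000]
V = J·q̇ = [0.8645, -0.3370, 0.3987, 0.4795, -0.5922, -0.8480]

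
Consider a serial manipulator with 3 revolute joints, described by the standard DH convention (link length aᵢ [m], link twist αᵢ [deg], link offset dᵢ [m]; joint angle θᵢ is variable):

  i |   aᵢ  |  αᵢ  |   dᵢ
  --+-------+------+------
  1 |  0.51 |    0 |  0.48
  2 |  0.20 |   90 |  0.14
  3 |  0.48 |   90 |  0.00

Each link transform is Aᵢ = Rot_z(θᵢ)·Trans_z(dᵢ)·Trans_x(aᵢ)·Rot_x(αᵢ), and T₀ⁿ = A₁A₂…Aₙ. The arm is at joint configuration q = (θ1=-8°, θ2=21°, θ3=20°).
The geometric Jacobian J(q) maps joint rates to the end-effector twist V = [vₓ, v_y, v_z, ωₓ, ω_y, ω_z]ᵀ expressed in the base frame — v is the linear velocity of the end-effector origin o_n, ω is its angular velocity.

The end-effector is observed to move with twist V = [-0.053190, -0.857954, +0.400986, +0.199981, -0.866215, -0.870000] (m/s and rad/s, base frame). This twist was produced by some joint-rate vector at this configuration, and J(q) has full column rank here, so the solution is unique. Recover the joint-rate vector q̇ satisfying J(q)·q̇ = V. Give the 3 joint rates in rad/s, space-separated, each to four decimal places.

-0.5410 -0.3290 0.8890

o_n = [1.1394, 0.0755, 0.7842]
J₁: ẑ×o_n = [-0.0755, 1.1394, 0.0000], ω = ẑ
J2: z=[0.0000, 0.0000, 1.0000] o=[0.5050, -0.0710, 0.4800] → [-0.1465, 0.6344, 0.0000, 0.0000, 0.0000, 1.0000]
J3: z=[0.2250, -0.9744, 0.0000] o=[0.6999, -0.0260, 0.6200] → [-0.1600, -0.0369, 0.4511, 0.2250, -0.9744, 0.0000]
q̇ = J⁺·V = [-0.5410, -0.3290, 0.8890]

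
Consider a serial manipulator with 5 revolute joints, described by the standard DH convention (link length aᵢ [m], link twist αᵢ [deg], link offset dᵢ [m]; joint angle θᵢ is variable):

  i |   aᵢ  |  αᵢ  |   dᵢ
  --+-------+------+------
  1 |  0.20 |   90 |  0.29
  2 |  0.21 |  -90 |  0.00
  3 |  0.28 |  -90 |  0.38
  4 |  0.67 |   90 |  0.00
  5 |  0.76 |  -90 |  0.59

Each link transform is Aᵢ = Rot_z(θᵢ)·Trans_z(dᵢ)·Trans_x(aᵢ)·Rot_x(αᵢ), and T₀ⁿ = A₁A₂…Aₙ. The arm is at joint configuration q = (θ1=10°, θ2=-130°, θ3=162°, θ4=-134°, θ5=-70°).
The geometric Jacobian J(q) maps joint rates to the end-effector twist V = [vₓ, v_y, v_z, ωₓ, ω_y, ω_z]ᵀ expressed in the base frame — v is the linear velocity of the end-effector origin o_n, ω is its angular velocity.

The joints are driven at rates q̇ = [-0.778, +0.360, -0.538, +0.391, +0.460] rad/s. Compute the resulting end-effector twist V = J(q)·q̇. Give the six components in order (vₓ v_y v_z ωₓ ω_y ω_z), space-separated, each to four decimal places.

1.2008 -0.4191 -0.7617 -0.6248 -0.9572 -0.3753

o_n = [-0.1449, 0.4161, -1.0266]
J₁: ẑ×o_n = [-0.4161, -0.1449, 0.0000], ω = ẑ
J2: z=[0.1736, -0.9848, 0.0000] o=[0.1970, 0.0347, 0.2900] → [1.2966, 0.2286, -0.2705, 0.1736, -0.9848, 0.0000]
J3: z=[0.7544, 0.1330, -0.6428] o=[0.0640, 0.0113, 0.1291] → [0.1065, 1.0062, 0.3332, 0.7544, 0.1330, -0.6428]
J4: z=[0.3608, -0.9021, 0.2367] o=[0.5042, 0.1768, 0.0889] → [0.9496, 0.2487, -0.4993, 0.3608, -0.9021, 0.2367]
J5: z=[-0.9185, -0.3877, -0.0776] o=[0.6126, 0.0498, -0.5600] → [0.2093, -0.3698, -0.6301, -0.9185, -0.3877, -0.0776]
V = J·q̇ = [1.2008, -0.4191, -0.7617, -0.6248, -0.9572, -0.3753]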